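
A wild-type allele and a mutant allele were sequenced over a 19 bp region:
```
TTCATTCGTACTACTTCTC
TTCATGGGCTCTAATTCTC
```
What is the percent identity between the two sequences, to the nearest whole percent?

74%

5 positions differ (6, 7, 9, 10, 14), so 14 of 19 match: 14/19 = 73.68%.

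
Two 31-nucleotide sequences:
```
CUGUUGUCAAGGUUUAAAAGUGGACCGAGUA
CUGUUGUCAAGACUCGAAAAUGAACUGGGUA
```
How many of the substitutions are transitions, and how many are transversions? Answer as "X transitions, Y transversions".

8 transitions, 0 transversions

Mismatches (1-based):
base 12: G→A (purine→purine, transition)
base 13: U→C (pyrimidine→pyrimidine, transition)
base 15: U→C (pyrimidine→pyrimidine, transition)
base 16: A→G (purine→purine, transition)
base 20: G→A (purine→purine, transition)
base 23: G→A (purine→purine, transition)
base 26: C→U (pyrimidine→pyrimidine, transition)
base 28: A→G (purine→purine, transition)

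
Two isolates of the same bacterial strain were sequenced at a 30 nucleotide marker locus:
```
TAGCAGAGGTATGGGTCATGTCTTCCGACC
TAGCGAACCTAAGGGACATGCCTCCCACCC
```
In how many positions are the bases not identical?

Comparing position by position, 10 positions differ: 5 (A/G), 6 (G/A), 8 (G/C), 9 (G/C), 12 (T/A), 16 (T/A), 21 (T/C), 24 (T/C), 27 (G/A), 28 (A/C).

10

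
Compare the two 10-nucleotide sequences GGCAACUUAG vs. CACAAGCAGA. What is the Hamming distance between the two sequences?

Comparing position by position, 7 bases differ: 1 (G/C), 2 (G/A), 6 (C/G), 7 (U/C), 8 (U/A), 9 (A/G), 10 (G/A).

7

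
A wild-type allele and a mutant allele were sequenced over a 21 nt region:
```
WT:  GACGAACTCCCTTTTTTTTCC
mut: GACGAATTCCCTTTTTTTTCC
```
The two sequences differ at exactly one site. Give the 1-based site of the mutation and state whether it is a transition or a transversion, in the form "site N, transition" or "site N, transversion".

site 7, transition

The sequences differ only at site 7: C→T (pyrimidine→pyrimidine), a transition.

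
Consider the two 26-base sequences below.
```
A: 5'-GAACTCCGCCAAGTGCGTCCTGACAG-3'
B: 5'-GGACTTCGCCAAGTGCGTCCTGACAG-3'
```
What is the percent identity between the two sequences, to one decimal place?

Mismatches at positions 2, 6 (1-based): 2 of 26.
Identical positions: 24/26 = 92.31% → 92.3%.

92.3%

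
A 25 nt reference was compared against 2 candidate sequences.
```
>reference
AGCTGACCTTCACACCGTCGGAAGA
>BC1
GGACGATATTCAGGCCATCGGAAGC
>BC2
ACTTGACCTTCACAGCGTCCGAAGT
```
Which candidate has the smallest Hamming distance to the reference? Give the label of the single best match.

BC2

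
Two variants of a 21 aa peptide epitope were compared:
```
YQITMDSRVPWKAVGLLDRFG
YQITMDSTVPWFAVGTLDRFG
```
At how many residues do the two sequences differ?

Comparing position by position, 3 residues differ: 8 (R/T), 12 (K/F), 16 (L/T).

3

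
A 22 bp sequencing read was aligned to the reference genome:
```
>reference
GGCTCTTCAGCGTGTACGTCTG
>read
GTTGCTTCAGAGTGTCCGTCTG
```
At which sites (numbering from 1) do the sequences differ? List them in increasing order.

Differences at site 2 (G→T), site 3 (C→T), site 4 (T→G), site 11 (C→A), site 16 (A→C).

2, 3, 4, 11, 16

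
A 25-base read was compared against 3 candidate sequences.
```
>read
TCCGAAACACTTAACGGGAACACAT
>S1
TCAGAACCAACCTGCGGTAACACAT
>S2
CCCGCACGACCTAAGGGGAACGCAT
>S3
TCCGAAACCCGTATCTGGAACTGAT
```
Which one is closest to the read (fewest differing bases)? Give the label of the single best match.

S3

Hamming distances to read — S1: 8; S2: 7; S3: 6.
Smallest is S3 with 6 mismatches.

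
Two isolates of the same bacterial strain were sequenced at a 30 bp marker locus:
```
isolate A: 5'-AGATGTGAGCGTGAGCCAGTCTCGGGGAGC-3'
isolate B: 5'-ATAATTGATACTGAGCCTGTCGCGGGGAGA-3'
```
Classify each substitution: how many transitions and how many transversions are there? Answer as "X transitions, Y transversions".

0 transitions, 9 transversions

Mismatches (1-based):
base 2: G→T (purine→pyrimidine, transversion)
base 4: T→A (pyrimidine→purine, transversion)
base 5: G→T (purine→pyrimidine, transversion)
base 9: G→T (purine→pyrimidine, transversion)
base 10: C→A (pyrimidine→purine, transversion)
base 11: G→C (purine→pyrimidine, transversion)
base 18: A→T (purine→pyrimidine, transversion)
base 22: T→G (pyrimidine→purine, transversion)
base 30: C→A (pyrimidine→purine, transversion)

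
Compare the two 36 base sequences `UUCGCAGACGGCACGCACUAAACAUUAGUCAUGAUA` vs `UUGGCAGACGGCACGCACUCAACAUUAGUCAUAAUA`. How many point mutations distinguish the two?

3

The sequences differ at sites 3, 20, 33 (1-based) — 3 in total.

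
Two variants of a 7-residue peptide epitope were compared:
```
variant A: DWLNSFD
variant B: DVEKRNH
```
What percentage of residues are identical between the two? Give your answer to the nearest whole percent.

Mismatches at positions 2, 3, 4, 5, 6, 7 (1-based): 6 of 7.
Identical positions: 1/7 = 14.29% → 14%.

14%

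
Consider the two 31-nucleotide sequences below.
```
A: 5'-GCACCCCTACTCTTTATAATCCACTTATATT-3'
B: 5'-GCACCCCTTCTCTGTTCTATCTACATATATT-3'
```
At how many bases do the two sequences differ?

7

Mismatches (1-based): base 9: A→T; base 14: T→G; base 16: A→T; base 17: T→C; base 18: A→T; base 22: C→T; base 25: T→A.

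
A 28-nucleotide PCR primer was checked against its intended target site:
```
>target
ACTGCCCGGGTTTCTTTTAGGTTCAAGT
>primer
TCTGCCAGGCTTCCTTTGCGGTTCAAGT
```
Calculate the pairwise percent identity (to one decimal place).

78.6%

6 positions differ (1, 7, 10, 13, 18, 19), so 22 of 28 match: 22/28 = 78.57%.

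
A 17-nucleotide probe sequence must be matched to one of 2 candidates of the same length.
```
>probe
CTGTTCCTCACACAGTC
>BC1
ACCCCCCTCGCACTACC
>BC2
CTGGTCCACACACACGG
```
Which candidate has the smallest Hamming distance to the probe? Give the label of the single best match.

BC1 differs at 9 positions; BC2 differs at 5 positions. The closest is BC2.

BC2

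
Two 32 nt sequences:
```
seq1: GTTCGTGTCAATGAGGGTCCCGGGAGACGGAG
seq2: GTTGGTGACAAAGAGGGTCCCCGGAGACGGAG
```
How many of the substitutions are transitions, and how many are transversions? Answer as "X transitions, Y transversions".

0 transitions, 4 transversions

Mismatches (1-based):
site 4: C→G (pyrimidine→purine, transversion)
site 8: T→A (pyrimidine→purine, transversion)
site 12: T→A (pyrimidine→purine, transversion)
site 22: G→C (purine→pyrimidine, transversion)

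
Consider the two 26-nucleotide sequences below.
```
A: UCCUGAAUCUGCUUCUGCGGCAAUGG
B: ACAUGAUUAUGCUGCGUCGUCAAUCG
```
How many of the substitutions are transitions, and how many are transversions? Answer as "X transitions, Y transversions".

0 transitions, 9 transversions

Mismatches (1-based):
position 1: U→A (pyrimidine→purine, transversion)
position 3: C→A (pyrimidine→purine, transversion)
position 7: A→U (purine→pyrimidine, transversion)
position 9: C→A (pyrimidine→purine, transversion)
position 14: U→G (pyrimidine→purine, transversion)
position 16: U→G (pyrimidine→purine, transversion)
position 17: G→U (purine→pyrimidine, transversion)
position 20: G→U (purine→pyrimidine, transversion)
position 25: G→C (purine→pyrimidine, transversion)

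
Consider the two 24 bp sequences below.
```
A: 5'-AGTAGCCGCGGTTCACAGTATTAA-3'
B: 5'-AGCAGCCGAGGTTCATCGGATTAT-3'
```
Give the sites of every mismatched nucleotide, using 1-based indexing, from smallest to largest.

Differences at site 3 (T→C), site 9 (C→A), site 16 (C→T), site 17 (A→C), site 19 (T→G), site 24 (A→T).

3, 9, 16, 17, 19, 24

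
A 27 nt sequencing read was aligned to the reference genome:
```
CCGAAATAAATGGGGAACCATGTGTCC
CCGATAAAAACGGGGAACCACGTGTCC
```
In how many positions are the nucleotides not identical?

Comparing position by position, 4 positions differ: 5 (A/T), 7 (T/A), 11 (T/C), 21 (T/C).

4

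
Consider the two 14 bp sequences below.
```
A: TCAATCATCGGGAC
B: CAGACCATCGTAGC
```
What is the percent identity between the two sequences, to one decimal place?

Mismatches at positions 1, 2, 3, 5, 11, 12, 13 (1-based): 7 of 14.
Identical positions: 7/14 = 50% → 50.0%.

50.0%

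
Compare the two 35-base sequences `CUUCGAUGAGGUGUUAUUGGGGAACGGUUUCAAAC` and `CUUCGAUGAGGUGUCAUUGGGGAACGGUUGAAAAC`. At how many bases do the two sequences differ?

Comparing position by position, 3 bases differ: 15 (U/C), 30 (U/G), 31 (C/A).

3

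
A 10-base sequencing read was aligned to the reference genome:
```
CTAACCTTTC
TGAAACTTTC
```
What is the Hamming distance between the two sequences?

3

Mismatches (1-based): position 1: C→T; position 2: T→G; position 5: C→A.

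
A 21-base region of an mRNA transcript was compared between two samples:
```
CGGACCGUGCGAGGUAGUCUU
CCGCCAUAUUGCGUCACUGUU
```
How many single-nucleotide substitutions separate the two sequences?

12

Comparing position by position, 12 positions differ: 2 (G/C), 4 (A/C), 6 (C/A), 7 (G/U), 8 (U/A), 9 (G/U), 10 (C/U), 12 (A/C), 14 (G/U), 15 (U/C), 17 (G/C), 19 (C/G).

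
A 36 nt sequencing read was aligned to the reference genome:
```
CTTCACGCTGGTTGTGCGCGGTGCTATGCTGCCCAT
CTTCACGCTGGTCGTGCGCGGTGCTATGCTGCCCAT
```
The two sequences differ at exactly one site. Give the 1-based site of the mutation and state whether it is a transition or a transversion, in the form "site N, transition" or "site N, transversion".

site 13, transition

Site 13 changes T→C. T is a pyrimidine and C is a pyrimidine, so this is a transition.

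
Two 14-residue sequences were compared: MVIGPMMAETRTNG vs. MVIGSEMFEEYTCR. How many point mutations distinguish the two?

7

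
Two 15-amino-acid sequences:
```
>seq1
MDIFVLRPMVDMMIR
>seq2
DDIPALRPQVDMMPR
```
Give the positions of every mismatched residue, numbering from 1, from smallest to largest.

1, 4, 5, 9, 14

Scanning 1-based: 1: M/D; 4: F/P; 5: V/A; 9: M/Q; 14: I/P.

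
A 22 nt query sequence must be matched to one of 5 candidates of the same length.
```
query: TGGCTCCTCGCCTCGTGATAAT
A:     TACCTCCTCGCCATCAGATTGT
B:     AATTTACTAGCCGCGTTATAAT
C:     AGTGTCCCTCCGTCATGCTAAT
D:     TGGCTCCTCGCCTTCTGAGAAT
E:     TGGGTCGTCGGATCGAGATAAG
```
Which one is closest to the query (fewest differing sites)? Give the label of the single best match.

D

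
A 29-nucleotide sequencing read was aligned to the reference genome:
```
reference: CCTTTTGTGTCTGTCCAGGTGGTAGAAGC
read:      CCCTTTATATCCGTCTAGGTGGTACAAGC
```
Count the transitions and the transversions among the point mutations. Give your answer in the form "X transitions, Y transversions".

5 transitions, 1 transversion

Transitions (purine↔purine or pyrimidine↔pyrimidine): 3 T→C, 7 G→A, 9 G→A, 12 T→C, 16 C→T.
Transversions (purine↔pyrimidine): 25 G→C.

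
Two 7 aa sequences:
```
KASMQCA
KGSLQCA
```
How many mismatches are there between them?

Mismatches (1-based): residue 2: A→G; residue 4: M→L.

2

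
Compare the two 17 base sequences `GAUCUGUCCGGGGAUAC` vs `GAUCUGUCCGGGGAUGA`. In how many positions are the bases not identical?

2

Comparing position by position, 2 positions differ: 16 (A/G), 17 (C/A).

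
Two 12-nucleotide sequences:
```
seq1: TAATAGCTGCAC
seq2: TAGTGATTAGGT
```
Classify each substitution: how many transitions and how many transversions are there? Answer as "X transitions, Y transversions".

Transitions (purine↔purine or pyrimidine↔pyrimidine): 3 A→G, 5 A→G, 6 G→A, 7 C→T, 9 G→A, 11 A→G, 12 C→T.
Transversions (purine↔pyrimidine): 10 C→G.

7 transitions, 1 transversion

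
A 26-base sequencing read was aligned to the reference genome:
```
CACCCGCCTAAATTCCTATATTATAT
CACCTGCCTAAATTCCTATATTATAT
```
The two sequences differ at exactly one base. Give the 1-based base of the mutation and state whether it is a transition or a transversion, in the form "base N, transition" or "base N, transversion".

base 5, transition

Base 5 changes C→T. C is a pyrimidine and T is a pyrimidine, so this is a transition.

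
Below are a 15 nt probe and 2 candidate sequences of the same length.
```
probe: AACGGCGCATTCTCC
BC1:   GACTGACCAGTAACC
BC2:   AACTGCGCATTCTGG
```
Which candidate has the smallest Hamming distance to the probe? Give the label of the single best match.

BC2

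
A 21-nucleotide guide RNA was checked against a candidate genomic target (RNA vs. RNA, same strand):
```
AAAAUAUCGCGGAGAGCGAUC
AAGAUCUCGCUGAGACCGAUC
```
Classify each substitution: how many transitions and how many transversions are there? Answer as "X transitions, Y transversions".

Transitions (purine↔purine or pyrimidine↔pyrimidine): 3 A→G.
Transversions (purine↔pyrimidine): 6 A→C, 11 G→U, 16 G→C.

1 transition, 3 transversions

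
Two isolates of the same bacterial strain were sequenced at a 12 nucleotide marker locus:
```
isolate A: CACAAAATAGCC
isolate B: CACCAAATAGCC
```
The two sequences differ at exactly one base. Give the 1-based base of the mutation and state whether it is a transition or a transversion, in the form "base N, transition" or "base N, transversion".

base 4, transversion

The sequences differ only at base 4: A→C (purine→pyrimidine), a transversion.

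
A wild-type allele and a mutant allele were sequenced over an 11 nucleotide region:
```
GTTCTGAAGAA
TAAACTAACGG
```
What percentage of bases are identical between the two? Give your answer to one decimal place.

Mismatches at positions 1, 2, 3, 4, 5, 6, 9, 10, 11 (1-based): 9 of 11.
Identical positions: 2/11 = 18.18% → 18.2%.

18.2%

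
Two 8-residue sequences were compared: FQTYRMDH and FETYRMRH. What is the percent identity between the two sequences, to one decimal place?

75.0%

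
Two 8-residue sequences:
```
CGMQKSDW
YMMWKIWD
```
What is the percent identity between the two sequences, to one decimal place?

25.0%

Mismatches at positions 1, 2, 4, 6, 7, 8 (1-based): 6 of 8.
Identical positions: 2/8 = 25% → 25.0%.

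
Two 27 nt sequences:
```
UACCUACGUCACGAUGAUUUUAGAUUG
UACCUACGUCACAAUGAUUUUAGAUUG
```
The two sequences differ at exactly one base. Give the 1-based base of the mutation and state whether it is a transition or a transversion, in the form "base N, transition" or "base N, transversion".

Base 13 changes G→A. G is a purine and A is a purine, so this is a transition.

base 13, transition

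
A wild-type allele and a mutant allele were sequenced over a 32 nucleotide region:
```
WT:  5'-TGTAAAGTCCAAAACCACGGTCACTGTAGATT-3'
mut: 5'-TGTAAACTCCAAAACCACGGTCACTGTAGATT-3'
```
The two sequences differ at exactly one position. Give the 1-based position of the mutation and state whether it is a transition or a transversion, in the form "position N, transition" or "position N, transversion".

Position 7 changes G→C. G is a purine and C is a pyrimidine, so this is a transversion.

position 7, transversion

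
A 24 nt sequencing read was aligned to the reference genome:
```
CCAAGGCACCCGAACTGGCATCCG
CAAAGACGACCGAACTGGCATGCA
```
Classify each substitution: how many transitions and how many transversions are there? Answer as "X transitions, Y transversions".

Transitions (purine↔purine or pyrimidine↔pyrimidine): 6 G→A, 8 A→G, 24 G→A.
Transversions (purine↔pyrimidine): 2 C→A, 9 C→A, 22 C→G.

3 transitions, 3 transversions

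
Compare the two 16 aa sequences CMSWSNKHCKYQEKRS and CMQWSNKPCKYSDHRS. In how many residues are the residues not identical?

5

The sequences differ at residues 3, 8, 12, 13, 14 (1-based) — 5 in total.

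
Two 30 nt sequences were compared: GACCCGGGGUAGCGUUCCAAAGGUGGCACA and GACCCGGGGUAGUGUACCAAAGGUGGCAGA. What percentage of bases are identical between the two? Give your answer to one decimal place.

3 positions differ (13, 16, 29), so 27 of 30 match: 27/30 = 90%.

90.0%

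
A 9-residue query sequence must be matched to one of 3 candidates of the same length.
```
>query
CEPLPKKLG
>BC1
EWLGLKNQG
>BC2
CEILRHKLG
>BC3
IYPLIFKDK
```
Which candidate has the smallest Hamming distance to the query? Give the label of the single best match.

BC2

Hamming distances to query — BC1: 7; BC2: 3; BC3: 6.
Smallest is BC2 with 3 mismatches.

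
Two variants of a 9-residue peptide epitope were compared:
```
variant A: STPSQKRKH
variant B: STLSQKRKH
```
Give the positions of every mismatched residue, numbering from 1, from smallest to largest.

3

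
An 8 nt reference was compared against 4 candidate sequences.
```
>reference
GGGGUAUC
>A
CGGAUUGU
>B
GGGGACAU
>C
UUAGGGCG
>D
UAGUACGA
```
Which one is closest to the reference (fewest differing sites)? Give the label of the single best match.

B

A differs at 5 sites; B differs at 4 sites; C differs at 7 sites; D differs at 7 sites. The closest is B.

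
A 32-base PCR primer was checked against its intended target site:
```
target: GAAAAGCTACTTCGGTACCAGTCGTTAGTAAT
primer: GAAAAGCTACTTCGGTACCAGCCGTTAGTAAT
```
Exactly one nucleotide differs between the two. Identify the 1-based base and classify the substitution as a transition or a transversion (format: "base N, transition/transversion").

base 22, transition

Base 22 changes T→C. T is a pyrimidine and C is a pyrimidine, so this is a transition.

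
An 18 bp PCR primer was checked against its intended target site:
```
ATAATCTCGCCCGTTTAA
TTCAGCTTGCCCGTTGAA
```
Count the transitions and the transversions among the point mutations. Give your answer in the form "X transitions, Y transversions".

Transitions (purine↔purine or pyrimidine↔pyrimidine): 8 C→T.
Transversions (purine↔pyrimidine): 1 A→T, 3 A→C, 5 T→G, 16 T→G.

1 transition, 4 transversions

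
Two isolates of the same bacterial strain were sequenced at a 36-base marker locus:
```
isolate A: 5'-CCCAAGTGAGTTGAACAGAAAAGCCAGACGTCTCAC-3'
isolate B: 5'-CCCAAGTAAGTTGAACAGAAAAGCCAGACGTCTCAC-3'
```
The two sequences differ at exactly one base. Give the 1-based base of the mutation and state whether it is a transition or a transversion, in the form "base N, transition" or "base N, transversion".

Base 8 changes G→A. G is a purine and A is a purine, so this is a transition.

base 8, transition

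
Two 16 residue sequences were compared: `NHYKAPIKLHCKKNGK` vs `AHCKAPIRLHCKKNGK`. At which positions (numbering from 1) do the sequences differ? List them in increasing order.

1, 3, 8

Differences at position 1 (N→A), position 3 (Y→C), position 8 (K→R).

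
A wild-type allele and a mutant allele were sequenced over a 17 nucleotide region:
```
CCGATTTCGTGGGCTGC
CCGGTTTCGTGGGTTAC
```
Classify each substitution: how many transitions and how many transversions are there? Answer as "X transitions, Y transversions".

3 transitions, 0 transversions

Mismatches (1-based):
base 4: A→G (purine→purine, transition)
base 14: C→T (pyrimidine→pyrimidine, transition)
base 16: G→A (purine→purine, transition)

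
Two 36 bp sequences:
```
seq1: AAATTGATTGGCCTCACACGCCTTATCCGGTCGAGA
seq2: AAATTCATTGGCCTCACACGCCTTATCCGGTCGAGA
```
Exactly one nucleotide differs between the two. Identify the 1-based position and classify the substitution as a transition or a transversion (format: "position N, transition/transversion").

position 6, transversion

Position 6 changes G→C. G is a purine and C is a pyrimidine, so this is a transversion.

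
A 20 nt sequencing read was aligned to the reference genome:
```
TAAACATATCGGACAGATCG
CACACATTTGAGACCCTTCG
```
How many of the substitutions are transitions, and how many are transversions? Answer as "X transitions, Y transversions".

Mismatches (1-based):
site 1: T→C (pyrimidine→pyrimidine, transition)
site 3: A→C (purine→pyrimidine, transversion)
site 8: A→T (purine→pyrimidine, transversion)
site 10: C→G (pyrimidine→purine, transversion)
site 11: G→A (purine→purine, transition)
site 15: A→C (purine→pyrimidine, transversion)
site 16: G→C (purine→pyrimidine, transversion)
site 17: A→T (purine→pyrimidine, transversion)

2 transitions, 6 transversions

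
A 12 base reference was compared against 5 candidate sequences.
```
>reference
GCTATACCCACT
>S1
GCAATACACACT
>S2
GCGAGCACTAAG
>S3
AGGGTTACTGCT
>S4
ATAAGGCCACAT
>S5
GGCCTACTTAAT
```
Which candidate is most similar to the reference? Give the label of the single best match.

S1

S1 differs at 2 positions; S2 differs at 7 positions; S3 differs at 8 positions; S4 differs at 8 positions; S5 differs at 6 positions. The closest is S1.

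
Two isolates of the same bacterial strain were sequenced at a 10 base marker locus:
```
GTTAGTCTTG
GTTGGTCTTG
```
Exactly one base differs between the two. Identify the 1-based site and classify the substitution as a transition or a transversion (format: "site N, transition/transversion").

site 4, transition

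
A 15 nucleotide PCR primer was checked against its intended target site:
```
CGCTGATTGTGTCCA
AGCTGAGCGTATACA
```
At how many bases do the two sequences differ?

5

Comparing position by position, 5 bases differ: 1 (C/A), 7 (T/G), 8 (T/C), 11 (G/A), 13 (C/A).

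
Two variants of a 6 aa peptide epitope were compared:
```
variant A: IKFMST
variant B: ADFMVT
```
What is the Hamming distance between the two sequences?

3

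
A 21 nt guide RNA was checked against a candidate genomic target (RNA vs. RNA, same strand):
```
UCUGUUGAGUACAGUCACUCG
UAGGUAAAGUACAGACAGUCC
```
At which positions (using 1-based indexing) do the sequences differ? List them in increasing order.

2, 3, 6, 7, 15, 18, 21

Differences at position 2 (C→A), position 3 (U→G), position 6 (U→A), position 7 (G→A), position 15 (U→A), position 18 (C→G), position 21 (G→C).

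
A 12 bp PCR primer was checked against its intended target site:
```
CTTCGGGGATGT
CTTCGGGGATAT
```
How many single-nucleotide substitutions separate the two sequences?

1

Mismatches (1-based): base 11: G→A.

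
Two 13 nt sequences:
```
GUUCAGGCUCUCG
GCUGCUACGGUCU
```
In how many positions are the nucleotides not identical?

8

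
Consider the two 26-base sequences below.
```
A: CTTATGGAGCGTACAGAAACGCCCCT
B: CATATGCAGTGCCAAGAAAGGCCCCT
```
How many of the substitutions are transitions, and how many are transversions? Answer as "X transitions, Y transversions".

2 transitions, 5 transversions

Mismatches (1-based):
base 2: T→A (pyrimidine→purine, transversion)
base 7: G→C (purine→pyrimidine, transversion)
base 10: C→T (pyrimidine→pyrimidine, transition)
base 12: T→C (pyrimidine→pyrimidine, transition)
base 13: A→C (purine→pyrimidine, transversion)
base 14: C→A (pyrimidine→purine, transversion)
base 20: C→G (pyrimidine→purine, transversion)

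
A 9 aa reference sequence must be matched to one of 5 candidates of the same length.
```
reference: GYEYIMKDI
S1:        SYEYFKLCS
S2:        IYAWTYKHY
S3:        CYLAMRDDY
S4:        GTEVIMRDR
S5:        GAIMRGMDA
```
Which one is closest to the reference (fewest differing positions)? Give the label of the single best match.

S4

Hamming distances to reference — S1: 6; S2: 7; S3: 7; S4: 4; S5: 7.
Smallest is S4 with 4 mismatches.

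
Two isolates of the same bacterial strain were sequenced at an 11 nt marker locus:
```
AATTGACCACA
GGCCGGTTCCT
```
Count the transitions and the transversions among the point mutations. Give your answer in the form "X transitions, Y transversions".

Transitions (purine↔purine or pyrimidine↔pyrimidine): 1 A→G, 2 A→G, 3 T→C, 4 T→C, 6 A→G, 7 C→T, 8 C→T.
Transversions (purine↔pyrimidine): 9 A→C, 11 A→T.

7 transitions, 2 transversions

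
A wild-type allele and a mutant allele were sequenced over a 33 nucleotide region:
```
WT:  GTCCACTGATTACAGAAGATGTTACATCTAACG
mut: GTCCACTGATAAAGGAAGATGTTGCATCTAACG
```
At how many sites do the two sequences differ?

Comparing position by position, 4 sites differ: 11 (T/A), 13 (C/A), 14 (A/G), 24 (A/G).

4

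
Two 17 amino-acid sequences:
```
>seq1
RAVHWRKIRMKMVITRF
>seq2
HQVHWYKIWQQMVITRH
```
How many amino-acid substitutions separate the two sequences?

7

The sequences differ at residues 1, 2, 6, 9, 10, 11, 17 (1-based) — 7 in total.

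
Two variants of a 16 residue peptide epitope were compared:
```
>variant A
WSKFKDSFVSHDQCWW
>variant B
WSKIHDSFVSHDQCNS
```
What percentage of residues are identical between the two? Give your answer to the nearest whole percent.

Mismatches at positions 4, 5, 15, 16 (1-based): 4 of 16.
Identical positions: 12/16 = 75% → 75%.

75%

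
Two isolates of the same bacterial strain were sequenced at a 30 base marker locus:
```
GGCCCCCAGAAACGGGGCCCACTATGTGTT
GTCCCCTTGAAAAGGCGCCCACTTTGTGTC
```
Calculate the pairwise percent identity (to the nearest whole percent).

Mismatches at positions 2, 7, 8, 13, 16, 24, 30 (1-based): 7 of 30.
Identical positions: 23/30 = 76.67% → 77%.

77%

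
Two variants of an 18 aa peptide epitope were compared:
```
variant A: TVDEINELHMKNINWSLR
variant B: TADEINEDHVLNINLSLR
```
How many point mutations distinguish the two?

5

The sequences differ at residues 2, 8, 10, 11, 15 (1-based) — 5 in total.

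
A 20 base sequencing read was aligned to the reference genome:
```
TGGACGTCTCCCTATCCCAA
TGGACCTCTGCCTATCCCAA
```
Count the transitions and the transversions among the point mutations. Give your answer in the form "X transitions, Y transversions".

0 transitions, 2 transversions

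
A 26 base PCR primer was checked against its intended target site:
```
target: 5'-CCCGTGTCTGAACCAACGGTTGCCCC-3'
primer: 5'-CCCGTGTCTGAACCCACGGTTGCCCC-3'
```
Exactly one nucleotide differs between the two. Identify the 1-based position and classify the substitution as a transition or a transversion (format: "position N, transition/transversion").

position 15, transversion

Position 15 changes A→C. A is a purine and C is a pyrimidine, so this is a transversion.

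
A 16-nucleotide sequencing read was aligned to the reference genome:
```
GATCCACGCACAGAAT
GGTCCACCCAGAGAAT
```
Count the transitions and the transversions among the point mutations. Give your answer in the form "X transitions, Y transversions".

Mismatches (1-based):
base 2: A→G (purine→purine, transition)
base 8: G→C (purine→pyrimidine, transversion)
base 11: C→G (pyrimidine→purine, transversion)

1 transition, 2 transversions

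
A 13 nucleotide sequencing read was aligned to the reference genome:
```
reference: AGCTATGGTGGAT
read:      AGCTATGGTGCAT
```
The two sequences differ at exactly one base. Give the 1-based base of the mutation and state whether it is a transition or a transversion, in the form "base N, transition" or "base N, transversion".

base 11, transversion

Base 11 changes G→C. G is a purine and C is a pyrimidine, so this is a transversion.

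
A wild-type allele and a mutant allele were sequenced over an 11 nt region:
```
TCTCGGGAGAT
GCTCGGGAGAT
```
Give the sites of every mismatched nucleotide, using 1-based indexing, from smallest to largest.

Scanning 1-based: 1: T/G.

1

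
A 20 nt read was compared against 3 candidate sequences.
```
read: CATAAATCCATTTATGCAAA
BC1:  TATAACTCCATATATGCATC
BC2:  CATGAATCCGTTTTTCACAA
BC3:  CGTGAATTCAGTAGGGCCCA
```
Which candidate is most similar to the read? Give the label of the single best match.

BC1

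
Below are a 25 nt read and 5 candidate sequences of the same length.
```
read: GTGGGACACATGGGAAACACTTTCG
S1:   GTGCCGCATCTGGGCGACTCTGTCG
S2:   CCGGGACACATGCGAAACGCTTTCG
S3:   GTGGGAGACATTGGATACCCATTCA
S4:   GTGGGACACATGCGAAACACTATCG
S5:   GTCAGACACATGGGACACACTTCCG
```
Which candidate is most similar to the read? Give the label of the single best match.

Hamming distances to read — S1: 9; S2: 4; S3: 6; S4: 2; S5: 4.
Smallest is S4 with 2 mismatches.

S4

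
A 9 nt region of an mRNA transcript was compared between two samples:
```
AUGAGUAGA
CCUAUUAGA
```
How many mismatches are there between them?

4

Comparing position by position, 4 sites differ: 1 (A/C), 2 (U/C), 3 (G/U), 5 (G/U).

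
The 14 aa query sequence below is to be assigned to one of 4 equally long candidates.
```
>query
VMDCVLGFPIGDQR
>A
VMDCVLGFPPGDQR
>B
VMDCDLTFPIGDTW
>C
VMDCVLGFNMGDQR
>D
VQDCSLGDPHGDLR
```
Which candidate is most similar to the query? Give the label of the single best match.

A

Hamming distances to query — A: 1; B: 4; C: 2; D: 5.
Smallest is A with 1 mismatch.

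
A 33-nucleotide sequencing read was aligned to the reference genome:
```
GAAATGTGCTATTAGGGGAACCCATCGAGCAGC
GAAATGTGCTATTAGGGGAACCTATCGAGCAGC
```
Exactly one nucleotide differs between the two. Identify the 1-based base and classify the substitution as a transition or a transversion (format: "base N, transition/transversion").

base 23, transition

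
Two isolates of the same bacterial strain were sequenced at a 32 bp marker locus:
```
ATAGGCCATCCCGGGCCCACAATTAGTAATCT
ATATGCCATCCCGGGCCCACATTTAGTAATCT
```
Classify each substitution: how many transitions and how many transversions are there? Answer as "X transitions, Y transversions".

0 transitions, 2 transversions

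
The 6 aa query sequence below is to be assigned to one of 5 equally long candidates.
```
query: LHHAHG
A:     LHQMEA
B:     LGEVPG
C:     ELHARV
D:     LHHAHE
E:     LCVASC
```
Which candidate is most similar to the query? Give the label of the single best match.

D

A differs at 4 positions; B differs at 4 positions; C differs at 4 positions; D differs at 1 position; E differs at 4 positions. The closest is D.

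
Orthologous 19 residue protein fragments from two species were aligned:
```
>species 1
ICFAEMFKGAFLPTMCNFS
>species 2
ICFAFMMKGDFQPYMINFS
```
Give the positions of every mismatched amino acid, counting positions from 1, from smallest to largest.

5, 7, 10, 12, 14, 16

Differences at position 5 (E→F), position 7 (F→M), position 10 (A→D), position 12 (L→Q), position 14 (T→Y), position 16 (C→I).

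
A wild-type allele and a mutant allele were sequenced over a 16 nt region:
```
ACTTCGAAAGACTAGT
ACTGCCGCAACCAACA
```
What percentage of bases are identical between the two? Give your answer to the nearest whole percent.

9 positions differ (4, 6, 7, 8, 10, 11, 13, 15, 16), so 7 of 16 match: 7/16 = 43.75%.

44%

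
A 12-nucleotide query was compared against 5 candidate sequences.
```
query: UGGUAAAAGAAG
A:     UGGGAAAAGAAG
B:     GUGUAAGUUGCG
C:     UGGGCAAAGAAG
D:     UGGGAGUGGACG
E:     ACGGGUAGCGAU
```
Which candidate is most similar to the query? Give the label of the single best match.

A

A differs at 1 position; B differs at 7 positions; C differs at 2 positions; D differs at 5 positions; E differs at 9 positions. The closest is A.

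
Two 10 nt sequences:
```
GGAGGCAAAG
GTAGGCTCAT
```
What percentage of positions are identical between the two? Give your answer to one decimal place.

60.0%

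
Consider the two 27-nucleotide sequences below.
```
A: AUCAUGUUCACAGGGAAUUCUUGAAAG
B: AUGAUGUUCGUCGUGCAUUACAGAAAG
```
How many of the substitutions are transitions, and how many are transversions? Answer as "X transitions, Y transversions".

3 transitions, 6 transversions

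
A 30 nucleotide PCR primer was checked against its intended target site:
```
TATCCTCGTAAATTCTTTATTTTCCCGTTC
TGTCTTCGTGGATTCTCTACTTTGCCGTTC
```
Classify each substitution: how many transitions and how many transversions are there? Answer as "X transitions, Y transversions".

6 transitions, 1 transversion

Mismatches (1-based):
position 2: A→G (purine→purine, transition)
position 5: C→T (pyrimidine→pyrimidine, transition)
position 10: A→G (purine→purine, transition)
position 11: A→G (purine→purine, transition)
position 17: T→C (pyrimidine→pyrimidine, transition)
position 20: T→C (pyrimidine→pyrimidine, transition)
position 24: C→G (pyrimidine→purine, transversion)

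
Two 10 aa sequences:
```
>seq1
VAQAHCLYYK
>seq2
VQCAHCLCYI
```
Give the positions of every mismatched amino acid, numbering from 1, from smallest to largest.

2, 3, 8, 10

Scanning 1-based: 2: A/Q; 3: Q/C; 8: Y/C; 10: K/I.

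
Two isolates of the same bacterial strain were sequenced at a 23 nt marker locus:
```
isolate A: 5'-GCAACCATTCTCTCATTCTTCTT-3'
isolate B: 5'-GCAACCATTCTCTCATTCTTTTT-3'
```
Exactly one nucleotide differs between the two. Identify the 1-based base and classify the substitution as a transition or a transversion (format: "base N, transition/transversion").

base 21, transition

The sequences differ only at base 21: C→T (pyrimidine→pyrimidine), a transition.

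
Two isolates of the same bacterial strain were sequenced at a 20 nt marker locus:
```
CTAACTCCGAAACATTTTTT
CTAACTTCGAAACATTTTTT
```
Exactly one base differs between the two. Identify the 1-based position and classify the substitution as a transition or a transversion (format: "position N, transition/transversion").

position 7, transition

Position 7 changes C→T. C is a pyrimidine and T is a pyrimidine, so this is a transition.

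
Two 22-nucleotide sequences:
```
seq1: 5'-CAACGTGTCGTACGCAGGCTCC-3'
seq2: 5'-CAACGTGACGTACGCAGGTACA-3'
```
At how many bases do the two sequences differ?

4

Mismatches (1-based): base 8: T→A; base 19: C→T; base 20: T→A; base 22: C→A.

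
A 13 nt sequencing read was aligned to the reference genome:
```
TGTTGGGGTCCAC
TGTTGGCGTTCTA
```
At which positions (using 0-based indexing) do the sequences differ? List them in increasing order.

Scanning 0-based: 6: G/C; 9: C/T; 11: A/T; 12: C/A.

6, 9, 11, 12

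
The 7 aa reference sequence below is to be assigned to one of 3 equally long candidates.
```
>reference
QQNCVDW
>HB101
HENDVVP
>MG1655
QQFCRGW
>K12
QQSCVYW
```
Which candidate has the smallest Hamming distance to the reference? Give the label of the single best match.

HB101 differs at 5 residues; MG1655 differs at 3 residues; K12 differs at 2 residues. The closest is K12.

K12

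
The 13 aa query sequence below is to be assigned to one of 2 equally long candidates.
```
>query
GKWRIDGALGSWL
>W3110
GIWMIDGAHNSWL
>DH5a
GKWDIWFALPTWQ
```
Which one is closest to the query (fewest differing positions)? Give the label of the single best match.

W3110

W3110 differs at 4 positions; DH5a differs at 6 positions. The closest is W3110.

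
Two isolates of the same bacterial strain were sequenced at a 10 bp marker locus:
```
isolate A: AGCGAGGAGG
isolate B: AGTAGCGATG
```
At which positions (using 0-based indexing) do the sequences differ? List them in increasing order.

2, 3, 4, 5, 8

Differences at position 2 (C→T), position 3 (G→A), position 4 (A→G), position 5 (G→C), position 8 (G→T).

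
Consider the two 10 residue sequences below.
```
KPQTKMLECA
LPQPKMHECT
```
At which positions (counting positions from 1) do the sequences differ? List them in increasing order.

1, 4, 7, 10

Scanning 1-based: 1: K/L; 4: T/P; 7: L/H; 10: A/T.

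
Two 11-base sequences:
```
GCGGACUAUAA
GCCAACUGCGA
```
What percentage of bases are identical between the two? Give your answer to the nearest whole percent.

55%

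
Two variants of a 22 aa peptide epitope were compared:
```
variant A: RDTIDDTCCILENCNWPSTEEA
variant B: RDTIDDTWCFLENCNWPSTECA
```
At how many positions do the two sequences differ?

The sequences differ at positions 8, 10, 21 (1-based) — 3 in total.

3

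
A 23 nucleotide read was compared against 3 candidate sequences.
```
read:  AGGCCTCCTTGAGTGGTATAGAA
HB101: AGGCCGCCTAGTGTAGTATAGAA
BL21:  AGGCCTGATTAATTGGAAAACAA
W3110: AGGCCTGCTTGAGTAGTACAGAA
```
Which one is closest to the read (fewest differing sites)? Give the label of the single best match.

W3110

Hamming distances to read — HB101: 4; BL21: 7; W3110: 3.
Smallest is W3110 with 3 mismatches.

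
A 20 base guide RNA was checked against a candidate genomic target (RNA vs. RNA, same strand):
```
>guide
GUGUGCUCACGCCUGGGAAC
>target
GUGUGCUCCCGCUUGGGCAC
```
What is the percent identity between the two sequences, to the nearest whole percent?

3 positions differ (9, 13, 18), so 17 of 20 match: 17/20 = 85%.

85%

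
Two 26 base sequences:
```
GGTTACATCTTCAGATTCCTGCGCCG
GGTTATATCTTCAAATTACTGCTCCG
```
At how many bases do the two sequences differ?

Comparing position by position, 4 bases differ: 6 (C/T), 14 (G/A), 18 (C/A), 23 (G/T).

4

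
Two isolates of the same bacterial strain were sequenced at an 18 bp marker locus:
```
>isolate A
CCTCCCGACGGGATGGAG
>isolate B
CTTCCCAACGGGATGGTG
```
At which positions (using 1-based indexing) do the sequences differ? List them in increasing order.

2, 7, 17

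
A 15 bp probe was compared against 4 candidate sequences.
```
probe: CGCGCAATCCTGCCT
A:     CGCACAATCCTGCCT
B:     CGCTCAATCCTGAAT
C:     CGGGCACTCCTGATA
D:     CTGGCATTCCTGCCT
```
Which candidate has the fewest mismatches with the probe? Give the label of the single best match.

Hamming distances to probe — A: 1; B: 3; C: 5; D: 3.
Smallest is A with 1 mismatch.

A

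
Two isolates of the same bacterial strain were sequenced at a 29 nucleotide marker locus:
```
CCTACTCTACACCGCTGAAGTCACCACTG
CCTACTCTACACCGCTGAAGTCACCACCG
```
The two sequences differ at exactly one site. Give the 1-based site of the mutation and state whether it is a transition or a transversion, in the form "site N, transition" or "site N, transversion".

The sequences differ only at site 28: T→C (pyrimidine→pyrimidine), a transition.

site 28, transition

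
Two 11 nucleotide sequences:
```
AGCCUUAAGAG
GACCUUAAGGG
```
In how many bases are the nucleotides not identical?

Comparing position by position, 3 bases differ: 1 (A/G), 2 (G/A), 10 (A/G).

3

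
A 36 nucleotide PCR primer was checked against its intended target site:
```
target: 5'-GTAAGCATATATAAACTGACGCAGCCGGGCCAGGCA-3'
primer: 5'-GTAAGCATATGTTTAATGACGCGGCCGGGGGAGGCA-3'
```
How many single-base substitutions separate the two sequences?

The sequences differ at bases 11, 13, 14, 16, 23, 30, 31 (1-based) — 7 in total.

7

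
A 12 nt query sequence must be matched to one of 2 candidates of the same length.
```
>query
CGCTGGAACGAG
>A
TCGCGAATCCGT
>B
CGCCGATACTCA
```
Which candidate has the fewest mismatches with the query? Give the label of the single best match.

A differs at 9 bases; B differs at 6 bases. The closest is B.

B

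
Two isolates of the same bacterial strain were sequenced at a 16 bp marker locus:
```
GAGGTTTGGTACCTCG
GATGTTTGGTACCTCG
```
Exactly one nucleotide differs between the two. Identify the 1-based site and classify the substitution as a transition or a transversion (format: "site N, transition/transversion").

site 3, transversion

The sequences differ only at site 3: G→T (purine→pyrimidine), a transversion.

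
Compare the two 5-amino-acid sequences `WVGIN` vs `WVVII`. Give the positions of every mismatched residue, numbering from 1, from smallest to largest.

3, 5

Differences at position 3 (G→V), position 5 (N→I).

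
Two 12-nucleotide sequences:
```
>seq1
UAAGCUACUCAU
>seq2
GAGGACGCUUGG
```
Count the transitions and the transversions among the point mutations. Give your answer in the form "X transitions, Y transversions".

Mismatches (1-based):
base 1: U→G (pyrimidine→purine, transversion)
base 3: A→G (purine→purine, transition)
base 5: C→A (pyrimidine→purine, transversion)
base 6: U→C (pyrimidine→pyrimidine, transition)
base 7: A→G (purine→purine, transition)
base 10: C→U (pyrimidine→pyrimidine, transition)
base 11: A→G (purine→purine, transition)
base 12: U→G (pyrimidine→purine, transversion)

5 transitions, 3 transversions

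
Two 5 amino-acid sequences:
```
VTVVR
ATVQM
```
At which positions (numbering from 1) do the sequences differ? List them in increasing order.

Differences at position 1 (V→A), position 4 (V→Q), position 5 (R→M).

1, 4, 5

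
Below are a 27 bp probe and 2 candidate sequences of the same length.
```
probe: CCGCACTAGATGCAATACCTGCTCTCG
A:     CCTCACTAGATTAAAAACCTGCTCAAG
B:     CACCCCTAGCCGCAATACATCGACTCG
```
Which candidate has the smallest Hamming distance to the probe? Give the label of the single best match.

Hamming distances to probe — A: 6; B: 9.
Smallest is A with 6 mismatches.

A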